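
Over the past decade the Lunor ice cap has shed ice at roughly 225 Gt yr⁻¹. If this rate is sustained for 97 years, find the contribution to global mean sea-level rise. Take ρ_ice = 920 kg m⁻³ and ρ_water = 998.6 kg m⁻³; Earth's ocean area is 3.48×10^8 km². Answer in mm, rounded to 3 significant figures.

Total mass lost = 225 Gt/yr × 97 yr = 2.182×10^4 Gt = 2.182×10^16 kg.
ρ_w = 998.6 kg m⁻³, so water volume = 2.182×10^16 / 998.6 = 2.186×10^13 m³.
Δh = 2.186×10^13 / 3.48×10^14 = 0.0628 m = 62.8 mm.

≈ 62.8 mm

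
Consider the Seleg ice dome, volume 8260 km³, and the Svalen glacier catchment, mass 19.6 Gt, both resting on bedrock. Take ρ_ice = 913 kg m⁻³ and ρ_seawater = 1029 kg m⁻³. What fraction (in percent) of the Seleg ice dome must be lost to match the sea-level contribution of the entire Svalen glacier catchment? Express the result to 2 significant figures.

≈ 0.26 %

Equal sea-level rise means equal mass of meltwater, i.e. equal mass of ice lost.
Ice mass of Svalen: 1.960×10^13 kg; ice mass of Seleg: 7.541×10^15 kg.
Fraction required = 1.960×10^13 / 7.541×10^15 = 2.60×10^-3 → 0.26 %.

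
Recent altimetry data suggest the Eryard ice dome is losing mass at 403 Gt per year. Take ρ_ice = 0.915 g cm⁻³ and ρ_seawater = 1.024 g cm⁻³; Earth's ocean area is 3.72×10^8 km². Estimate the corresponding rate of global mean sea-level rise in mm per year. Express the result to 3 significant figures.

ρ_w = 1.024 g cm⁻³ = 1024 kg m⁻³. Annual water volume added = 403 Gt / ρ_w = 4.030×10^14 kg / 1024 kg m⁻³ = 3.936×10^11 m³.
Δh per year = 3.936×10^11 / 3.72×10^14 = 1.06×10^-3 m = 1.06 mm.

≈ 1.06 mm/yr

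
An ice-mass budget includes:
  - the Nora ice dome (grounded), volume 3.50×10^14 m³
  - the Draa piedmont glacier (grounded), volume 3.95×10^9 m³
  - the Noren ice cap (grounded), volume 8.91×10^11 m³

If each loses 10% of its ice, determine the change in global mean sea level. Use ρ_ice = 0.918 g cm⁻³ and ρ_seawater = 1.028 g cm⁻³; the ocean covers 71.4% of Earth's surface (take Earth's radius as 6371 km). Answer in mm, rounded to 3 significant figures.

Nora: 0.1 × 3.50×10^14 m³ × (918/1028) = 3.125×10^13 m³ of water.
Draa: 0.1 × 3.95×10^9 m³ × (918/1028) = 3.527×10^8 m³ of water.
Noren: 0.1 × 8.91×10^11 m³ × (918/1028) = 7.957×10^10 m³ of water.
Total added water ≈ 3.133×10^13 m³ over 3.64×10^14 m² → Δh = 0.0860 m = 86.0 mm.

≈ 86.0 mm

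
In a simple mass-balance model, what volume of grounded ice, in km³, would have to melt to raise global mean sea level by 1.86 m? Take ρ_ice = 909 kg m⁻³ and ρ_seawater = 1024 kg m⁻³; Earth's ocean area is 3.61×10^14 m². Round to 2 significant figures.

≈ 7.6×10^5 km³

Required water volume = Δh × A = 1.86 m × 3.61×10^14 m² = 6.715×10^14 m³ = 6.715×10^5 km³.
Ice volume = water volume × ρ_w/ρ_ice = 6.715×10^5 × 1024/909 = 7.6×10^5 km³.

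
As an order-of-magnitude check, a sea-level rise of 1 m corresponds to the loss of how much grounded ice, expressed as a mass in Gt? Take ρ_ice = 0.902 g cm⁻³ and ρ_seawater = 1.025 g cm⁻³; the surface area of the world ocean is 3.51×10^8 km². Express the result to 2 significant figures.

≈ 3.6×10^5 Gt

Required water volume = Δh × A = 1 m × 3.51×10^14 m² = 3.510×10^14 m³.
ρ_w = 1.025 g cm⁻³ = 1025 kg m⁻³, so the mass of water = 3.510×10^14 m³ × 1025 kg m⁻³ = 3.598×10^17 kg = 3.6×10^5 Gt (and the same mass of ice, by conservation).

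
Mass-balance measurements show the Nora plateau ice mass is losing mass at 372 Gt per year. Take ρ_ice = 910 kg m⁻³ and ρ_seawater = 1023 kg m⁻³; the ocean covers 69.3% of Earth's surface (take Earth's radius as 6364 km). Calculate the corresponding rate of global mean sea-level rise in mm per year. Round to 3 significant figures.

≈ 1.03 mm/yr

ρ_w = 1023 kg m⁻³. Annual water volume added = 372 Gt / ρ_w = 3.720×10^14 kg / 1023 kg m⁻³ = 3.636×10^11 m³.
Δh per year = 3.636×10^11 / 3.53×10^14 = 1.03×10^-3 m = 1.03 mm.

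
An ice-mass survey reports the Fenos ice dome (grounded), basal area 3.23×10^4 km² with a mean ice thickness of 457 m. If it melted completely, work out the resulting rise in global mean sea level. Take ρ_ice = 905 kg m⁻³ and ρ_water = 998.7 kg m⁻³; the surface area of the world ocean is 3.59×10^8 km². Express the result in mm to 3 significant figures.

Fenos: ice volume = 3.23×10^4 km² × 457 m = 1.476×10^4 km³; 1.476×10^4 × (905/998.7) = 1.338×10^4 km³ of water.
Spread over 3.59×10^14 m² of ocean, Δh = 1.338×10^13 / 3.59×10^14 = 0.0373 m = 37.3 mm.

≈ 37.3 mm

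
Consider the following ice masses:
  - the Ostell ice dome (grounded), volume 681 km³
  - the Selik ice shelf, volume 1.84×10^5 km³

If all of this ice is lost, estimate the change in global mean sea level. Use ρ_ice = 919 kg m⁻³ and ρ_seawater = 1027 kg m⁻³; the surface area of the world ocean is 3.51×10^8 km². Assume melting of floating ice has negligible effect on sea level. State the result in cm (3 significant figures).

≈ 0.174 cm

Ostell: 681 km³ × (919/1027) = 609.4 km³ of water.
The Selik ice shelf is floating and already displaces its own weight of water, so its melt adds essentially nothing to sea level.
Total added water ≈ 6.094×10^11 m³ over 3.51×10^14 m² → Δh = 1.74×10^-3 m = 0.174 cm.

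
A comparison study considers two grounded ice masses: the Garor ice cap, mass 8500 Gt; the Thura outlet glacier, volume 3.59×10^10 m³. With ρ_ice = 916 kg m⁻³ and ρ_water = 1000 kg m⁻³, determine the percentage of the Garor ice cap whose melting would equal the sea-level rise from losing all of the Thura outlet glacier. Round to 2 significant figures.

Equal sea-level rise means equal mass of meltwater, i.e. equal mass of ice lost.
Ice mass of Thura: 3.288×10^13 kg; ice mass of Garor: 8.500×10^15 kg.
Fraction required = 3.288×10^13 / 8.500×10^15 = 3.87×10^-3 → 0.39 %.

≈ 0.39 %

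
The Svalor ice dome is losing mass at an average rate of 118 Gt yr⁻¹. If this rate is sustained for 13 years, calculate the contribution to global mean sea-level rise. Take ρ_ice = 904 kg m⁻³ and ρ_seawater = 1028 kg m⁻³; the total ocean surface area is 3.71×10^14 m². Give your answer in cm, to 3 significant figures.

≈ 0.402 cm

Total mass lost = 118 Gt/yr × 13 yr = 1534 Gt = 1.534×10^15 kg.
ρ_w = 1028 kg m⁻³, so water volume = 1.534×10^15 / 1028 = 1.492×10^12 m³.
Δh = 1.492×10^12 / 3.71×10^14 = 4.02×10^-3 m = 0.402 cm.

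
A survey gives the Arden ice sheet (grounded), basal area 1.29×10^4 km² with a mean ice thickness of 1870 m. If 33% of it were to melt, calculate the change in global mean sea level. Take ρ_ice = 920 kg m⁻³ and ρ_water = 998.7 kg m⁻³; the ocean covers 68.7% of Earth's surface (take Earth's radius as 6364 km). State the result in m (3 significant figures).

≈ 0.0210 m

Arden: ice volume = 1.29×10^4 km² × 1870 m = 2.412×10^4 km³; 0.33 × 2.412×10^4 × (920/998.7) = 7333 km³ of water.
Spread over 3.50×10^14 m² of ocean, Δh = 7.333×10^12 / 3.50×10^14 = 0.0210 m.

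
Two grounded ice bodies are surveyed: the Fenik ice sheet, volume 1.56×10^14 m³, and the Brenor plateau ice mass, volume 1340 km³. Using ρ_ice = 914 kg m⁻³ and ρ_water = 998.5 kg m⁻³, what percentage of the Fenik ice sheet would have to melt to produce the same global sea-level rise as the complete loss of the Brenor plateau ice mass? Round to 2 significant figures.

≈ 0.86 %

Equal sea-level rise means equal mass of meltwater, i.e. equal mass of ice lost.
Ice mass of Brenor: 1.225×10^15 kg; ice mass of Fenik: 1.426×10^17 kg.
Fraction required = 1.225×10^15 / 1.426×10^17 = 8.59×10^-3 → 0.86 %.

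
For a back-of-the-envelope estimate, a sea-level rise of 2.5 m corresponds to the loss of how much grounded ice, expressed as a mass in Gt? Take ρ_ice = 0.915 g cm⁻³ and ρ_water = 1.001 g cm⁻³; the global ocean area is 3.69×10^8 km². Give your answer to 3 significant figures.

Required water volume = Δh × A = 2.5 m × 3.69×10^14 m² = 9.225×10^14 m³.
ρ_w = 1.001 g cm⁻³ = 1001 kg m⁻³, so the mass of water = 9.225×10^14 m³ × 1001 kg m⁻³ = 9.234×10^17 kg = 9.23×10^5 Gt (and the same mass of ice, by conservation).

≈ 9.23×10^5 Gt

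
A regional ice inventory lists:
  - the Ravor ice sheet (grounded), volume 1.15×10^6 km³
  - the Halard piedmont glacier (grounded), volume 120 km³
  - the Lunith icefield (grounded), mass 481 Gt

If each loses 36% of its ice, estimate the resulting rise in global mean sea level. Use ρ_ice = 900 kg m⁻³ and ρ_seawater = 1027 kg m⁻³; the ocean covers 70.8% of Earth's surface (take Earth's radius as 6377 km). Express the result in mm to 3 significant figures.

Ravor: 0.36 × 1.15×10^6 km³ × (900/1027) = 3.628×10^5 km³ of water.
Halard: 0.36 × 120 km³ × (900/1027) = 37.86 km³ of water.
Lunith: 0.36 × 481 Gt = 1.732×10^14 kg; dividing by ρ_w = 1027 kg m⁻³ gives 1.686×10^11 m³ of water.
Total added water ≈ 3.630×10^14 m³ over 3.62×10^14 m² → Δh = 1.00 m = 1000 mm.

≈ 1000 mm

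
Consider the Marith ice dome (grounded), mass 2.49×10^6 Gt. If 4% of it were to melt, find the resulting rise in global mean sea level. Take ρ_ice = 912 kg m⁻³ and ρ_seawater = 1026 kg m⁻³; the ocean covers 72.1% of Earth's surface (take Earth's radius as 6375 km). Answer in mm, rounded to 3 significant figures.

≈ 264 mm

Marith: 0.04 × 2.49×10^6 Gt = 9.960×10^16 kg; dividing by ρ_w = 1026 kg m⁻³ gives 9.708×10^13 m³ of water.
Spread over 3.68×10^14 m² of ocean, Δh = 9.708×10^13 / 3.68×10^14 = 0.264 m = 264 mm.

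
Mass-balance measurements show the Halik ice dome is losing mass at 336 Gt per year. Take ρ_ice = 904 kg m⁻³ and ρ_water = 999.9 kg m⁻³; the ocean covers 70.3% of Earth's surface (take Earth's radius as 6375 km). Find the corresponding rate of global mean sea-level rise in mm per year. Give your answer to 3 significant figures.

ρ_w = 999.9 kg m⁻³. Annual water volume added = 336 Gt / ρ_w = 3.360×10^14 kg / 999.9 kg m⁻³ = 3.360×10^11 m³.
Δh per year = 3.360×10^11 / 3.59×10^14 = 9.36×10^-4 m = 0.936 mm.

≈ 0.936 mm/yr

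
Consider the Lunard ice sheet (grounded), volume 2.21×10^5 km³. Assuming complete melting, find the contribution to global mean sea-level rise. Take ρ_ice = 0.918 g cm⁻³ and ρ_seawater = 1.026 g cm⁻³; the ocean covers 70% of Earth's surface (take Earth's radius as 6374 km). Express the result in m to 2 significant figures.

≈ 0.55 m

Lunard: 2.21×10^5 km³ × (918/1026) = 1.977×10^5 km³ of water.
Spread over 3.57×10^14 m² of ocean, Δh = 1.977×10^14 / 3.57×10^14 = 0.553 m.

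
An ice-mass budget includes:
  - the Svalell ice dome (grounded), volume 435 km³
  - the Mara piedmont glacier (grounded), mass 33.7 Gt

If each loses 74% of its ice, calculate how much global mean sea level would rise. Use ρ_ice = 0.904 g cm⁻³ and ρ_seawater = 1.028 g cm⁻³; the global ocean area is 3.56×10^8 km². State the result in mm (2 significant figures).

≈ 0.86 mm

Svalell: 0.74 × 435 km³ × (904/1028) = 283.1 km³ of water.
Mara: 0.74 × 33.7 Gt = 2.494×10^13 kg; dividing by ρ_w = 1.028 g cm⁻³ = 1028 kg m⁻³ gives 2.426×10^10 m³ of water.
Total added water ≈ 3.073×10^11 m³ over 3.56×10^14 m² → Δh = 8.63×10^-4 m = 0.86 mm.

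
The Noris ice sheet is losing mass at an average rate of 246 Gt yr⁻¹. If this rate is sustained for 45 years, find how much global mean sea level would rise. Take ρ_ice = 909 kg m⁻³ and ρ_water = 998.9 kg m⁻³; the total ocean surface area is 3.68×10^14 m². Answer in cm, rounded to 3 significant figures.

Total mass lost = 246 Gt/yr × 45 yr = 1.107×10^4 Gt = 1.107×10^16 kg.
ρ_w = 998.9 kg m⁻³, so water volume = 1.107×10^16 / 998.9 = 1.108×10^13 m³.
Δh = 1.108×10^13 / 3.68×10^14 = 0.0301 m = 3.01 cm.

≈ 3.01 cm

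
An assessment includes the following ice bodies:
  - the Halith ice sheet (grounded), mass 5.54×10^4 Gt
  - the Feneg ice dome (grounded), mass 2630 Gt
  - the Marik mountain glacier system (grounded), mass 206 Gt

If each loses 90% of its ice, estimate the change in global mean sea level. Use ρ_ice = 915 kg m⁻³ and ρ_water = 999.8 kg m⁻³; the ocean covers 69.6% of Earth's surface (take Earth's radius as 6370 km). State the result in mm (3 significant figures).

≈ 148 mm

Halith: 0.9 × 5.54×10^4 Gt = 4.986×10^16 kg; dividing by ρ_w = 999.8 kg m⁻³ gives 4.987×10^13 m³ of water.
Feneg: 0.9 × 2630 Gt = 2.367×10^15 kg; dividing by ρ_w = 999.8 kg m⁻³ gives 2.367×10^12 m³ of water.
Marik: 0.9 × 206 Gt = 1.854×10^14 kg; dividing by ρ_w = 999.8 kg m⁻³ gives 1.854×10^11 m³ of water.
Total added water ≈ 5.242×10^13 m³ over 3.55×10^14 m² → Δh = 0.148 m = 148 mm.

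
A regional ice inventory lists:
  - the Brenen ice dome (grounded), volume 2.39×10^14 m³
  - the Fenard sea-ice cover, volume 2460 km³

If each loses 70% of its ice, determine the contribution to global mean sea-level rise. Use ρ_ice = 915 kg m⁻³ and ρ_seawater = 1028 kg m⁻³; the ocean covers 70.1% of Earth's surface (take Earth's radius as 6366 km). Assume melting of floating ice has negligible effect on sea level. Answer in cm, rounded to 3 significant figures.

Brenen: 0.7 × 2.39×10^14 m³ × (915/1028) = 1.489×10^14 m³ of water.
The Fenard sea-ice cover is floating and already displaces its own weight of water, so its melt adds essentially nothing to sea level.
Total added water ≈ 1.489×10^14 m³ over 3.57×10^14 m² → Δh = 0.417 m = 41.7 cm.

≈ 41.7 cm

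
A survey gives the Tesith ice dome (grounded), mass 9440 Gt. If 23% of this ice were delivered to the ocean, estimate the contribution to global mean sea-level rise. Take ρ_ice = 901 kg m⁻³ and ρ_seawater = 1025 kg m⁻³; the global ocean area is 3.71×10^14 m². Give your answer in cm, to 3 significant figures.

≈ 0.571 cm

Tesith: 0.23 × 9440 Gt = 2.171×10^15 kg; dividing by ρ_w = 1025 kg m⁻³ gives 2.118×10^12 m³ of water.
Spread over 3.71×10^14 m² of ocean, Δh = 2.118×10^12 / 3.71×10^14 = 5.71×10^-3 m = 0.571 cm.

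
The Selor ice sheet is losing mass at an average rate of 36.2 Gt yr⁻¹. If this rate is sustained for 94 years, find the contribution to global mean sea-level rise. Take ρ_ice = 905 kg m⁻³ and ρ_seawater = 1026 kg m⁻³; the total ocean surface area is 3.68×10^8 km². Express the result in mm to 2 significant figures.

≈ 9.0 mm

Total mass lost = 36.2 Gt/yr × 94 yr = 3403 Gt = 3.403×10^15 kg.
ρ_w = 1026 kg m⁻³, so water volume = 3.403×10^15 / 1026 = 3.317×10^12 m³.
Δh = 3.317×10^12 / 3.68×10^14 = 9.01×10^-3 m = 9.0 mm.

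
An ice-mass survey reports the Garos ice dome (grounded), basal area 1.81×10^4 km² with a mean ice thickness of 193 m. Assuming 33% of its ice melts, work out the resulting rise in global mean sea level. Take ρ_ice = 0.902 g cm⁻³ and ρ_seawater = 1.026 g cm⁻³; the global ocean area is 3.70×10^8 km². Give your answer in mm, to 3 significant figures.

≈ 2.74 mm

Garos: ice volume = 1.81×10^4 km² × 193 m = 3493 km³; 0.33 × 3493 × (902/1026) = 1013 km³ of water.
Spread over 3.70×10^14 m² of ocean, Δh = 1.013×10^12 / 3.70×10^14 = 2.74×10^-3 m = 2.74 mm.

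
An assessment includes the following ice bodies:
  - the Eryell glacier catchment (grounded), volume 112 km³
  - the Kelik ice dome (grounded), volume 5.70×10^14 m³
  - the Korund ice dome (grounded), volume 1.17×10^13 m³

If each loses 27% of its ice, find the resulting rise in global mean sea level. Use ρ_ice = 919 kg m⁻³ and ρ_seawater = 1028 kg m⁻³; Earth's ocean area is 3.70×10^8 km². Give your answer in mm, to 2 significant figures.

≈ 380 mm

Eryell: 0.27 × 112 km³ × (919/1028) = 27.03 km³ of water.
Kelik: 0.27 × 5.70×10^14 m³ × (919/1028) = 1.376×10^14 m³ of water.
Korund: 0.27 × 1.17×10^13 m³ × (919/1028) = 2.824×10^12 m³ of water.
Total added water ≈ 1.404×10^14 m³ over 3.70×10^14 m² → Δh = 0.380 m = 380 mm.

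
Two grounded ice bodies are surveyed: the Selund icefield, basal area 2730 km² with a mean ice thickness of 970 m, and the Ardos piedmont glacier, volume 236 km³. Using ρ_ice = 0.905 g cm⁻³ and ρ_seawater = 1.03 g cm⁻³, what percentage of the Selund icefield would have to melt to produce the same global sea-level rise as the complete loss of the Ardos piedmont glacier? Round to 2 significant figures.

≈ 8.9 %

Equal sea-level rise means equal mass of meltwater, i.e. equal mass of ice lost.
Ice mass of Ardos: 2.136×10^14 kg; ice mass of Selund: 2.397×10^15 kg.
Fraction required = 2.136×10^14 / 2.397×10^15 = 0.0891 → 8.9 %.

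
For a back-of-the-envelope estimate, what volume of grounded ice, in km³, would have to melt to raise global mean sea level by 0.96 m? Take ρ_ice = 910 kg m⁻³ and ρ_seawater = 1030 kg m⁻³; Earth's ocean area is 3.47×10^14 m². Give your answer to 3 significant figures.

≈ 3.77×10^5 km³

Required water volume = Δh × A = 0.96 m × 3.47×10^14 m² = 3.331×10^14 m³ = 3.331×10^5 km³.
Ice volume = water volume × ρ_w/ρ_ice = 3.331×10^5 × 1030/910 = 3.77×10^5 km³.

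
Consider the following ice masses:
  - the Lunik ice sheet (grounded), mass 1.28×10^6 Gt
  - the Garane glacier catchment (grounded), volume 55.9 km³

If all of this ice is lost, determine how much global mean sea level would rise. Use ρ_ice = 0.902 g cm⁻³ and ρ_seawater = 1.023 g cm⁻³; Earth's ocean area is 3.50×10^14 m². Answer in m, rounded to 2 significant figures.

Lunik: 1.28×10^6 Gt = 1.280×10^18 kg; dividing by ρ_w = 1.023 g cm⁻³ = 1023 kg m⁻³ gives 1.251×10^15 m³ of water.
Garane: 55.9 km³ × (902/1023) = 49.29 km³ of water.
Total added water ≈ 1.251×10^15 m³ over 3.50×10^14 m² → Δh = 3.58 m.

≈ 3.6 m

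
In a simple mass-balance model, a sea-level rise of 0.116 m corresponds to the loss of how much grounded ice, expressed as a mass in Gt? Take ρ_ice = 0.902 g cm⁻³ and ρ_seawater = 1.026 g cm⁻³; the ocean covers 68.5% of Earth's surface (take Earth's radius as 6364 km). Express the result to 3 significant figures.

Required water volume = Δh × A = 0.116 m × 3.49×10^14 m² = 4.044×10^13 m³.
ρ_w = 1.026 g cm⁻³ = 1026 kg m⁻³, so the mass of water = 4.044×10^13 m³ × 1026 kg m⁻³ = 4.149×10^16 kg = 4.15×10^4 Gt (and the same mass of ice, by conservation).

≈ 4.15×10^4 Gt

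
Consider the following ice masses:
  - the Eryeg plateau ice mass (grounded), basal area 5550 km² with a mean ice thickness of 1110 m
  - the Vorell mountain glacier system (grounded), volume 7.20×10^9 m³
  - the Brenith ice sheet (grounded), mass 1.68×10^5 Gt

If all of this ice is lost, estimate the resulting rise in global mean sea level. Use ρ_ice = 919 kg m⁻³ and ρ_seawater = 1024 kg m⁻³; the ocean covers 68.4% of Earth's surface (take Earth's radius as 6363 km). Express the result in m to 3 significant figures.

Eryeg: ice volume = 5550 km² × 1110 m = 6160 km³; 6160 × (919/1024) = 5529 km³ of water.
Vorell: 7.20×10^9 m³ × (919/1024) = 6.462×10^9 m³ of water.
Brenith: 1.68×10^5 Gt = 1.680×10^17 kg; dividing by ρ_w = 1024 kg m⁻³ gives 1.641×10^14 m³ of water.
Total added water ≈ 1.696×10^14 m³ over 3.48×10^14 m² → Δh = 0.487 m.

≈ 0.487 m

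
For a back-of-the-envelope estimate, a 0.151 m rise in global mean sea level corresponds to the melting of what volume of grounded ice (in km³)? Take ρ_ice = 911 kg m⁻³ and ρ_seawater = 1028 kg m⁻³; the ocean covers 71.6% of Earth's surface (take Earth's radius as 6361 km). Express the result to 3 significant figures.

Required water volume = Δh × A = 0.151 m × 3.64×10^14 m² = 5.497×10^13 m³ = 5.497×10^4 km³.
Ice volume = water volume × ρ_w/ρ_ice = 5.497×10^4 × 1028/911 = 6.20×10^4 km³.

≈ 6.20×10^4 km³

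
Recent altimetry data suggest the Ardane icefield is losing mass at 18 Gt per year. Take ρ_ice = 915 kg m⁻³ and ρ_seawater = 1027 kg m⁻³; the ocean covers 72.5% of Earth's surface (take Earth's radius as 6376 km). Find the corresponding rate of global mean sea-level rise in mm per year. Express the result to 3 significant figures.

≈ 0.0473 mm/yr

ρ_w = 1027 kg m⁻³. Annual water volume added = 18 Gt / ρ_w = 1.800×10^13 kg / 1027 kg m⁻³ = 1.753×10^10 m³.
Δh per year = 1.753×10^10 / 3.70×10^14 = 4.73×10^-5 m = 0.0473 mm.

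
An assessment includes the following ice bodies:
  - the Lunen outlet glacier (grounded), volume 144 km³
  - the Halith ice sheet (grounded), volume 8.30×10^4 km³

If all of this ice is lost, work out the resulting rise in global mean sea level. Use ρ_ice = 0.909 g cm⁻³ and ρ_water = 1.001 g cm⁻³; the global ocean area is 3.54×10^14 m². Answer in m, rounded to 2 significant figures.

Lunen: 144 km³ × (909/1001) = 130.8 km³ of water.
Halith: 8.30×10^4 km³ × (909/1001) = 7.537×10^4 km³ of water.
Total added water ≈ 7.550×10^13 m³ over 3.54×10^14 m² → Δh = 0.213 m.

≈ 0.21 m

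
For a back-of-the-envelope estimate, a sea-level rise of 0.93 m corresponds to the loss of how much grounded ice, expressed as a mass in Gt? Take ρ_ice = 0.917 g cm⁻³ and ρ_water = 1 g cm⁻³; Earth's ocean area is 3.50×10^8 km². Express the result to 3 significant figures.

≈ 3.26×10^5 Gt

Required water volume = Δh × A = 0.93 m × 3.50×10^14 m² = 3.255×10^14 m³.
ρ_w = 1 g cm⁻³ = 1000 kg m⁻³, so the mass of water = 3.255×10^14 m³ × 1000 kg m⁻³ = 3.255×10^17 kg = 3.26×10^5 Gt (and the same mass of ice, by conservation).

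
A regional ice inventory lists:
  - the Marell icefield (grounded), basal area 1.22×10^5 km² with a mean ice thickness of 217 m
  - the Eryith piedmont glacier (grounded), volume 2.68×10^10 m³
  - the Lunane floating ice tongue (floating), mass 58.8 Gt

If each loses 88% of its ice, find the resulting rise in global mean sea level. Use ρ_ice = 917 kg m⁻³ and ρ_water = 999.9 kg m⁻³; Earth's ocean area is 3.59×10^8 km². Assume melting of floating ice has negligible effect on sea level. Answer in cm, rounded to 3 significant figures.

Marell: ice volume = 1.22×10^5 km² × 217 m = 2.647×10^4 km³; 0.88 × 2.647×10^4 × (917/999.9) = 2.137×10^4 km³ of water.
Eryith: 0.88 × 2.68×10^10 m³ × (917/999.9) = 2.163×10^10 m³ of water.
The Lunane floating ice tongue is floating and already displaces its own weight of water, so its melt adds essentially nothing to sea level.
Total added water ≈ 2.139×10^13 m³ over 3.59×10^14 m² → Δh = 0.0596 m = 5.96 cm.

≈ 5.96 cm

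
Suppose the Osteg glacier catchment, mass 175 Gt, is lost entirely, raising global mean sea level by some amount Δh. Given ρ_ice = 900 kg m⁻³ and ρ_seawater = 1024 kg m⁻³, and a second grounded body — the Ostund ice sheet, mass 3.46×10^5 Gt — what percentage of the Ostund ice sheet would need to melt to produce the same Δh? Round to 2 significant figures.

Equal sea-level rise means equal mass of meltwater, i.e. equal mass of ice lost.
Ice mass of Osteg: 1.750×10^14 kg; ice mass of Ostund: 3.460×10^17 kg.
Fraction required = 1.750×10^14 / 3.460×10^17 = 5.06×10^-4 → 0.051 %.

≈ 0.051 %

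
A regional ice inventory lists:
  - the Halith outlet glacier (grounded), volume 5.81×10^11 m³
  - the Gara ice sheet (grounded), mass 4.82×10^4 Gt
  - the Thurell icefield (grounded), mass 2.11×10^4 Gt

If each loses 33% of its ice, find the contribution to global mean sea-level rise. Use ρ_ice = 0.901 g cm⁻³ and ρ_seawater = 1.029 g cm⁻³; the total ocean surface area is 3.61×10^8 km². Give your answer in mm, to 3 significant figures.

≈ 62.0 mm

Halith: 0.33 × 5.81×10^11 m³ × (901/1029) = 1.679×10^11 m³ of water.
Gara: 0.33 × 4.82×10^4 Gt = 1.591×10^16 kg; dividing by ρ_w = 1.029 g cm⁻³ = 1029 kg m⁻³ gives 1.546×10^13 m³ of water.
Thurell: 0.33 × 2.11×10^4 Gt = 6.963×10^15 kg; dividing by ρ_w = 1029 kg m⁻³ gives 6.767×10^12 m³ of water.
Total added water ≈ 2.239×10^13 m³ over 3.61×10^14 m² → Δh = 0.0620 m = 62.0 mm.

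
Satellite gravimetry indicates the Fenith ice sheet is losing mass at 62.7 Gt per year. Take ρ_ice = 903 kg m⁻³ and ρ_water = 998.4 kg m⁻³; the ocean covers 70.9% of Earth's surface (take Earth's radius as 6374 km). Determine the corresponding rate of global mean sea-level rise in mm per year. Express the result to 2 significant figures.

≈ 0.17 mm/yr

ρ_w = 998.4 kg m⁻³. Annual water volume added = 62.7 Gt / ρ_w = 6.270×10^13 kg / 998.4 kg m⁻³ = 6.280×10^10 m³.
Δh per year = 6.280×10^10 / 3.62×10^14 = 1.73×10^-4 m = 0.17 mm.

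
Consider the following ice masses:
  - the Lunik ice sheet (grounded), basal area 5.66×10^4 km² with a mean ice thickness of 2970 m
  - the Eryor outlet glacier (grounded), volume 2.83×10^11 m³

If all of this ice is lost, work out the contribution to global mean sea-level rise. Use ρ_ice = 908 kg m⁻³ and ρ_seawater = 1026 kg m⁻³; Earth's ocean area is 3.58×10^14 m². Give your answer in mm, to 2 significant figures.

≈ 420 mm

Lunik: ice volume = 5.66×10^4 km² × 2970 m = 1.681×10^5 km³; 1.681×10^5 × (908/1026) = 1.488×10^5 km³ of water.
Eryor: 2.83×10^11 m³ × (908/1026) = 2.505×10^11 m³ of water.
Total added water ≈ 1.490×10^14 m³ over 3.58×10^14 m² → Δh = 0.416 m = 420 mm.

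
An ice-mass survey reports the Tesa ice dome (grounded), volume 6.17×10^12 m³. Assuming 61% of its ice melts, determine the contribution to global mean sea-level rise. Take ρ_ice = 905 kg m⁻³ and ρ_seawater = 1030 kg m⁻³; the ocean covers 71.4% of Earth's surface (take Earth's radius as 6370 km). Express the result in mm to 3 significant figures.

Tesa: 0.61 × 6.17×10^12 m³ × (905/1030) = 3.307×10^12 m³ of water.
Spread over 3.64×10^14 m² of ocean, Δh = 3.307×10^12 / 3.64×10^14 = 9.08×10^-3 m = 9.08 mm.

≈ 9.08 mm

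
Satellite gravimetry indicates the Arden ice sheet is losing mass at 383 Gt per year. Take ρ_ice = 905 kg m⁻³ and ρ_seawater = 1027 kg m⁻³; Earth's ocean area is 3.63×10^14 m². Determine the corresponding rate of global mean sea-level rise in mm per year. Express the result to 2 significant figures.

≈ 1.0 mm/yr

ρ_w = 1027 kg m⁻³. Annual water volume added = 383 Gt / ρ_w = 3.830×10^14 kg / 1027 kg m⁻³ = 3.729×10^11 m³.
Δh per year = 3.729×10^11 / 3.63×10^14 = 1.03×10^-3 m = 1.0 mm.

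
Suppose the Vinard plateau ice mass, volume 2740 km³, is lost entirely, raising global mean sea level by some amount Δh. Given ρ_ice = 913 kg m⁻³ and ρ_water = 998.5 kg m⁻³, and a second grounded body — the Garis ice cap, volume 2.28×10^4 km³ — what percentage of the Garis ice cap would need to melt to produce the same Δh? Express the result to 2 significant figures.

Equal sea-level rise means equal mass of meltwater, i.e. equal mass of ice lost.
Ice mass of Vinard: 2.502×10^15 kg; ice mass of Garis: 2.082×10^16 kg.
Fraction required = 2.502×10^15 / 2.082×10^16 = 0.120 → 12 %.

≈ 12 %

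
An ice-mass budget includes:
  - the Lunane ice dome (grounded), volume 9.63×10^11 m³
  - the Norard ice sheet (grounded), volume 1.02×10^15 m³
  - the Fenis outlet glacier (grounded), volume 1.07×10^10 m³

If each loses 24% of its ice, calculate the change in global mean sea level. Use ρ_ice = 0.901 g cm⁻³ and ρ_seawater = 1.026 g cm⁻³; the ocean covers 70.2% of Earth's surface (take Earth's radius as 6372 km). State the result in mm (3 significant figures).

Lunane: 0.24 × 9.63×10^11 m³ × (901/1026) = 2.030×10^11 m³ of water.
Norard: 0.24 × 1.02×10^15 m³ × (901/1026) = 2.150×10^14 m³ of water.
Fenis: 0.24 × 1.07×10^10 m³ × (901/1026) = 2.255×10^9 m³ of water.
Total added water ≈ 2.152×10^14 m³ over 3.58×10^14 m² → Δh = 0.601 m = 601 mm.

≈ 601 mm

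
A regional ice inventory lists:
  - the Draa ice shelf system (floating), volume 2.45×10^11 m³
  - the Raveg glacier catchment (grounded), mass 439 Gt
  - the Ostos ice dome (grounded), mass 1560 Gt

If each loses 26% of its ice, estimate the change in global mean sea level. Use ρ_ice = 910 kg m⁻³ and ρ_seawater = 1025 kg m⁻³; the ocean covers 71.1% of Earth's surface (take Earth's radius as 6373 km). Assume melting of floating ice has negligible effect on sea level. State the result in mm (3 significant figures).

The Draa ice shelf system is floating and already displaces its own weight of water, so its melt adds essentially nothing to sea level.
Raveg: 0.26 × 439 Gt = 1.141×10^14 kg; dividing by ρ_w = 1025 kg m⁻³ gives 1.114×10^11 m³ of water.
Ostos: 0.26 × 1560 Gt = 4.056×10^14 kg; dividing by ρ_w = 1025 kg m⁻³ gives 3.957×10^11 m³ of water.
Total added water ≈ 5.071×10^11 m³ over 3.63×10^14 m² → Δh = 1.40×10^-3 m = 1.40 mm.

≈ 1.40 mm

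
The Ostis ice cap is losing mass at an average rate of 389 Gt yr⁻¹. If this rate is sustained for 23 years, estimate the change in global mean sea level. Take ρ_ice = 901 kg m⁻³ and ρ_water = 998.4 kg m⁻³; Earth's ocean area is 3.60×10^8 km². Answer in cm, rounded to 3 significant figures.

≈ 2.49 cm

Total mass lost = 389 Gt/yr × 23 yr = 8947 Gt = 8.947×10^15 kg.
ρ_w = 998.4 kg m⁻³, so water volume = 8.947×10^15 / 998.4 = 8.961×10^12 m³.
Δh = 8.961×10^12 / 3.60×10^14 = 0.0249 m = 2.49 cm.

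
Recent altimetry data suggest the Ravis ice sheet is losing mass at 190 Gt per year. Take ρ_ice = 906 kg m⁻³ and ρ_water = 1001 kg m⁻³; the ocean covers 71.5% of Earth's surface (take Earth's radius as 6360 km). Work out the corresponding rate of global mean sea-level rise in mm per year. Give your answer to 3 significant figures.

≈ 0.522 mm/yr

ρ_w = 1001 kg m⁻³. Annual water volume added = 190 Gt / ρ_w = 1.900×10^14 kg / 1001 kg m⁻³ = 1.898×10^11 m³.
Δh per year = 1.898×10^11 / 3.63×10^14 = 5.22×10^-4 m = 0.522 mm.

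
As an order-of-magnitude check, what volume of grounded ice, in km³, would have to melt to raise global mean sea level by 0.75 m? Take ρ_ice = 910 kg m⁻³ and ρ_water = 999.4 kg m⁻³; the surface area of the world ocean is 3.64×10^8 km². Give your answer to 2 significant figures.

≈ 3.0×10^5 km³

Required water volume = Δh × A = 0.75 m × 3.64×10^14 m² = 2.730×10^14 m³ = 2.730×10^5 km³.
Ice volume = water volume × ρ_w/ρ_ice = 2.730×10^5 × 999.4/910 = 3.0×10^5 km³.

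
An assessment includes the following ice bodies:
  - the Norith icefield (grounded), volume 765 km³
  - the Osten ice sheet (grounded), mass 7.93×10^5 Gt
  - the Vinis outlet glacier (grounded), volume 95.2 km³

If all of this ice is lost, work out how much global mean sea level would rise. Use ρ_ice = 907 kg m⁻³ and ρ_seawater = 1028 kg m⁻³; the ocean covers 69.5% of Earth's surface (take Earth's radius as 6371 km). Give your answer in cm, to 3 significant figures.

Norith: 765 km³ × (907/1028) = 675.0 km³ of water.
Osten: 7.93×10^5 Gt = 7.930×10^17 kg; dividing by ρ_w = 1028 kg m⁻³ gives 7.714×10^14 m³ of water.
Vinis: 95.2 km³ × (907/1028) = 83.99 km³ of water.
Total added water ≈ 7.722×10^14 m³ over 3.54×10^14 m² → Δh = 2.18 m = 218 cm.

≈ 218 cm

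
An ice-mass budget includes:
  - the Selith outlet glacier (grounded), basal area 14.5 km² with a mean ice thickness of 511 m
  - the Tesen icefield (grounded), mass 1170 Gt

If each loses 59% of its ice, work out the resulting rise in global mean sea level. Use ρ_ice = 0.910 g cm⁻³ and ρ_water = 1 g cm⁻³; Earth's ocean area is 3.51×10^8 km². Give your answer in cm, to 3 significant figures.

≈ 0.198 cm

Selith: ice volume = 14.5 km² × 511 m = 7.410 km³; 0.59 × 7.410 × (910/1000) = 3.978 km³ of water.
Tesen: 0.59 × 1170 Gt = 6.903×10^14 kg; dividing by ρ_w = 1 g cm⁻³ = 1000 kg m⁻³ gives 6.903×10^11 m³ of water.
Total added water ≈ 6.943×10^11 m³ over 3.51×10^14 m² → Δh = 1.98×10^-3 m = 0.198 cm.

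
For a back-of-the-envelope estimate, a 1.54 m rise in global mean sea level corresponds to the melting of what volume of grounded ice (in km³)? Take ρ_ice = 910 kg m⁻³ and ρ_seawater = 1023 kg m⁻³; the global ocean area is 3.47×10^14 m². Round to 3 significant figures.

Required water volume = Δh × A = 1.54 m × 3.47×10^14 m² = 5.344×10^14 m³ = 5.344×10^5 km³.
Ice volume = water volume × ρ_w/ρ_ice = 5.344×10^5 × 1023/910 = 6.01×10^5 km³.

≈ 6.01×10^5 km³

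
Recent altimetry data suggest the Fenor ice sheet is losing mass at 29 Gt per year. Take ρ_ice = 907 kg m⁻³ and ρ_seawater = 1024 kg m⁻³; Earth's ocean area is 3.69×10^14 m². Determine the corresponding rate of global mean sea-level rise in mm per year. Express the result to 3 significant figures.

ρ_w = 1024 kg m⁻³. Annual water volume added = 29 Gt / ρ_w = 2.900×10^13 kg / 1024 kg m⁻³ = 2.832×10^10 m³.
Δh per year = 2.832×10^10 / 3.69×10^14 = 7.67×10^-5 m = 0.0767 mm.

≈ 0.0767 mm/yr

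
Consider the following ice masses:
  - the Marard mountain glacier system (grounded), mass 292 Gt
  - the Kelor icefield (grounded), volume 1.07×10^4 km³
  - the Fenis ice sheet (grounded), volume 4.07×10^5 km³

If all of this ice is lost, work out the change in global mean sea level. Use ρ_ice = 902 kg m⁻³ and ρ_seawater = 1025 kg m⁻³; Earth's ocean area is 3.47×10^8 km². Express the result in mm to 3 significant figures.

≈ 1060 mm

Marard: 292 Gt = 2.920×10^14 kg; dividing by ρ_w = 1025 kg m⁻³ gives 2.849×10^11 m³ of water.
Kelor: 1.07×10^4 km³ × (902/1025) = 9416 km³ of water.
Fenis: 4.07×10^5 km³ × (902/1025) = 3.582×10^5 km³ of water.
Total added water ≈ 3.679×10^14 m³ over 3.47×10^14 m² → Δh = 1.06 m = 1060 mm.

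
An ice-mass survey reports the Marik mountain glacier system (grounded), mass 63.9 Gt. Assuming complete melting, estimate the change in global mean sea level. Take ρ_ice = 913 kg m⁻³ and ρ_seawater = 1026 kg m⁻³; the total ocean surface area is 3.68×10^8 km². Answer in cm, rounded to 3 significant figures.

≈ 0.0169 cm

Marik: 63.9 Gt = 6.390×10^13 kg; dividing by ρ_w = 1026 kg m⁻³ gives 6.228×10^10 m³ of water.
Spread over 3.68×10^14 m² of ocean, Δh = 6.228×10^10 / 3.68×10^14 = 1.69×10^-4 m = 0.0169 cm.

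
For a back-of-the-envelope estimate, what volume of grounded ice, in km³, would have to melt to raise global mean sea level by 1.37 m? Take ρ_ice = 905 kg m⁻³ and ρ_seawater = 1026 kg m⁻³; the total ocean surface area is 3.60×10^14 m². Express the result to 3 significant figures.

≈ 5.59×10^5 km³

Required water volume = Δh × A = 1.37 m × 3.60×10^14 m² = 4.932×10^14 m³ = 4.932×10^5 km³.
Ice volume = water volume × ρ_w/ρ_ice = 4.932×10^5 × 1026/905 = 5.59×10^5 km³.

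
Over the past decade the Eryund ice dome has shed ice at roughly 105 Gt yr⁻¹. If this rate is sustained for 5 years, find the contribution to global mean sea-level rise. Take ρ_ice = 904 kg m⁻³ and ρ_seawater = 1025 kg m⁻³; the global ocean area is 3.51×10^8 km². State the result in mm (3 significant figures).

≈ 1.46 mm

Total mass lost = 105 Gt/yr × 5 yr = 525.0 Gt = 5.250×10^14 kg.
ρ_w = 1025 kg m⁻³, so water volume = 5.250×10^14 / 1025 = 5.122×10^11 m³.
Δh = 5.122×10^11 / 3.51×10^14 = 1.46×10^-3 m = 1.46 mm.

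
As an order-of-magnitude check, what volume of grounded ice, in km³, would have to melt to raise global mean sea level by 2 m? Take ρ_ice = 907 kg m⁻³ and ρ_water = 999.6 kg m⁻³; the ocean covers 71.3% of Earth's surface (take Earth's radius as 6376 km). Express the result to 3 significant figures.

Required water volume = Δh × A = 2 m × 3.64×10^14 m² = 7.285×10^14 m³ = 7.285×10^5 km³.
Ice volume = water volume × ρ_w/ρ_ice = 7.285×10^5 × 999.6/907 = 8.03×10^5 km³.

≈ 8.03×10^5 km³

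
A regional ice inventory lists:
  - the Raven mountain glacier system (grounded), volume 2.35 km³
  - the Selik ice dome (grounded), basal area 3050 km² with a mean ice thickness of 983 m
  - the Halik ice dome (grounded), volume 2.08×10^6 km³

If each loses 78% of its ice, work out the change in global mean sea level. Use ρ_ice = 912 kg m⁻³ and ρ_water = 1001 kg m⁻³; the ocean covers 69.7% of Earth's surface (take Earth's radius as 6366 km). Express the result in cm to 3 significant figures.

≈ 417 cm

Raven: 0.78 × 2.35 km³ × (912/1001) = 1.670 km³ of water.
Selik: ice volume = 3050 km² × 983 m = 2998 km³; 0.78 × 2998 × (912/1001) = 2131 km³ of water.
Halik: 0.78 × 2.08×10^6 km³ × (912/1001) = 1.478×10^6 km³ of water.
Total added water ≈ 1.480×10^15 m³ over 3.55×10^14 m² → Δh = 4.17 m = 417 cm.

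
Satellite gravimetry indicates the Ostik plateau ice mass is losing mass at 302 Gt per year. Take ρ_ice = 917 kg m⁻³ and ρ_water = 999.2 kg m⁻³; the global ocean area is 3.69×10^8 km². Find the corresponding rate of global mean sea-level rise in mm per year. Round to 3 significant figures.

≈ 0.819 mm/yr

ρ_w = 999.2 kg m⁻³. Annual water volume added = 302 Gt / ρ_w = 3.020×10^14 kg / 999.2 kg m⁻³ = 3.022×10^11 m³.
Δh per year = 3.022×10^11 / 3.69×10^14 = 8.19×10^-4 m = 0.819 mm.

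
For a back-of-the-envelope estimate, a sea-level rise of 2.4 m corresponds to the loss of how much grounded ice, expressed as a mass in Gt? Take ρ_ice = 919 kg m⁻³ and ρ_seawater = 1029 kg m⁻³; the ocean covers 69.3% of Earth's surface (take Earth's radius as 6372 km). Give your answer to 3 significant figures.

≈ 8.73×10^5 Gt

Required water volume = Δh × A = 2.4 m × 3.54×10^14 m² = 8.486×10^14 m³.
ρ_w = 1029 kg m⁻³, so the mass of water = 8.486×10^14 m³ × 1029 kg m⁻³ = 8.732×10^17 kg = 8.73×10^5 Gt (and the same mass of ice, by conservation).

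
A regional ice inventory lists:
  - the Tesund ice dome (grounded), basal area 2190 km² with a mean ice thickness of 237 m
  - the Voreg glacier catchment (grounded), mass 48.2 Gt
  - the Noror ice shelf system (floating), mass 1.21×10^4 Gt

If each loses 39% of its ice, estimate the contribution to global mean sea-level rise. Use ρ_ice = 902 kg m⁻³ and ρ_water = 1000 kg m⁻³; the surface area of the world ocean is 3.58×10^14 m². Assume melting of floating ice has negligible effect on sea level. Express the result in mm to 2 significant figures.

≈ 0.56 mm

Tesund: ice volume = 2190 km² × 237 m = 519.0 km³; 0.39 × 519.0 × (902/1000) = 182.6 km³ of water.
Voreg: 0.39 × 48.2 Gt = 1.880×10^13 kg; dividing by ρ_w = 1000 kg m⁻³ gives 1.880×10^10 m³ of water.
The Noror ice shelf system is floating and already displaces its own weight of water, so its melt adds essentially nothing to sea level.
Total added water ≈ 2.014×10^11 m³ over 3.58×10^14 m² → Δh = 5.63×10^-4 m = 0.56 mm.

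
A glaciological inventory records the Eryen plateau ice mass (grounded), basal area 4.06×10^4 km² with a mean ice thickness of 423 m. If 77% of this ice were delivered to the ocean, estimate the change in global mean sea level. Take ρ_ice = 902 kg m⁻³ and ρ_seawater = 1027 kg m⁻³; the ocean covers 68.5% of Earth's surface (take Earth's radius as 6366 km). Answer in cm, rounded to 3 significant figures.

Eryen: ice volume = 4.06×10^4 km² × 423 m = 1.717×10^4 km³; 0.77 × 1.717×10^4 × (902/1027) = 1.161×10^4 km³ of water.
Spread over 3.49×10^14 m² of ocean, Δh = 1.161×10^13 / 3.49×10^14 = 0.0333 m = 3.33 cm.

≈ 3.33 cm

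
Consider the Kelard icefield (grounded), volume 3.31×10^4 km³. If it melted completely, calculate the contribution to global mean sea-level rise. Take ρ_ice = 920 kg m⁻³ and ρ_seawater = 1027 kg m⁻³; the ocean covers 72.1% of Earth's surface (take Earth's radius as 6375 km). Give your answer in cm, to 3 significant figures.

≈ 8.05 cm

Kelard: 3.31×10^4 km³ × (920/1027) = 2.965×10^4 km³ of water.
Spread over 3.68×10^14 m² of ocean, Δh = 2.965×10^13 / 3.68×10^14 = 0.0805 m = 8.05 cm.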